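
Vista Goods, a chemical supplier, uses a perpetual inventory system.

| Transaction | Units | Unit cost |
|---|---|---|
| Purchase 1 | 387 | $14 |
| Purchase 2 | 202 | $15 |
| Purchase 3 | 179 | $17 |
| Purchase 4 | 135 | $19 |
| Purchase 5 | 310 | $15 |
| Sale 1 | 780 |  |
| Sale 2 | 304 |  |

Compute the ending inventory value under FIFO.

Ending inventory = $1,935

Sale 1 (780) [FIFO — oldest first]: 387 @ $14 + 202 @ $15 + 179 @ $17 + 12 @ $19 = $11,719
Sale 2 (304) [FIFO — oldest first]: 123 @ $19 + 181 @ $15 = $5,052
Total COGS = $11,719 + $5,052 = $16,771
Ending inventory: 129 @ $15 = $1,935
Check: goods available $18,706 = COGS $16,771 + ending $1,935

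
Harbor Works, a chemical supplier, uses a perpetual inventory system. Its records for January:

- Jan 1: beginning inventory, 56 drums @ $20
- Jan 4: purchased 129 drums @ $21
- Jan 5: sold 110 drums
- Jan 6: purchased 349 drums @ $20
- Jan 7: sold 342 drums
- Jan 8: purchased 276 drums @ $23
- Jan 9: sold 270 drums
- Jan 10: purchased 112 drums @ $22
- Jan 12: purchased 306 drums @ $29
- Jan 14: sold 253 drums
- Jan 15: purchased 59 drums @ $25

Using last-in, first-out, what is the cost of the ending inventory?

Ending inventory = $7,273

Jan 5, 110 sold [LIFO — newest first]: 110 @ $21 = $2,310
Jan 7, 342 sold [LIFO — newest first]: 342 @ $20 = $6,840
Jan 9, 270 sold [LIFO — newest first]: 270 @ $23 = $6,210
Jan 14, 253 sold [LIFO — newest first]: 253 @ $29 = $7,337
Total COGS = $2,310 + $6,840 + $6,210 + $7,337 = $22,697
Ending inventory: 56 @ $20 + 19 @ $21 + 7 @ $20 + 6 @ $23 + 112 @ $22 + 53 @ $29 + 59 @ $25 = $7,273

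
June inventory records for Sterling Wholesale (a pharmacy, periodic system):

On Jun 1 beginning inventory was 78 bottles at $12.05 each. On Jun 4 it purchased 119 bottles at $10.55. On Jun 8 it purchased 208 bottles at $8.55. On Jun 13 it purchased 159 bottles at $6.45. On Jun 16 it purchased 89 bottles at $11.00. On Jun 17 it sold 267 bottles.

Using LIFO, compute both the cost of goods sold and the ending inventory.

Jun 17, 267 sold [LIFO — newest first]: 89 @ $11.00 + 159 @ $6.45 + 19 @ $8.55 = $2,167.00
Ending inventory: 78 @ $12.05 + 119 @ $10.55 + 189 @ $8.55 = $3,811.30
Check: goods available $5,978.30 = COGS $2,167.00 + ending $3,811.30

COGS = $2,167.00; ending inventory = $3,811.30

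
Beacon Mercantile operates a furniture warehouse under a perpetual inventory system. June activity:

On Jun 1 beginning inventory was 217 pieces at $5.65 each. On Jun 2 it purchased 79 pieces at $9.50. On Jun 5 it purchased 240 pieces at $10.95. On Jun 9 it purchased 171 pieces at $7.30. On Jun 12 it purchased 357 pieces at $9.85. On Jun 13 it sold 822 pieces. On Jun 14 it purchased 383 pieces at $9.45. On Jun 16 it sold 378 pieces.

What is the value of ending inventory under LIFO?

Ending inventory = $1,510.80

Jun 13, 822 sold [LIFO — newest first]: 357 @ $9.85 + 171 @ $7.30 + 240 @ $10.95 + 54 @ $9.50 = $7,905.75
Jun 16, 378 sold [LIFO — newest first]: 378 @ $9.45 = $3,572.10
Total COGS = $7,905.75 + $3,572.10 = $11,477.85
Ending inventory: 217 @ $5.65 + 25 @ $9.50 + 5 @ $9.45 = $1,510.80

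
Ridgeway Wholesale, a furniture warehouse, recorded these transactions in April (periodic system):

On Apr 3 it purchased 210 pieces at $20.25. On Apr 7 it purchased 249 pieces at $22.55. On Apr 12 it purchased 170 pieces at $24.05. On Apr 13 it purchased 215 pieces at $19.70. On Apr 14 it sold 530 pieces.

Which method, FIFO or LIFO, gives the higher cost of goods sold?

LIFO

FIFO COGS: 210 @ $20.25 + 249 @ $22.55 + 71 @ $24.05 = $11,575.00
LIFO COGS: 215 @ $19.70 + 170 @ $24.05 + 145 @ $22.55 = $11,593.75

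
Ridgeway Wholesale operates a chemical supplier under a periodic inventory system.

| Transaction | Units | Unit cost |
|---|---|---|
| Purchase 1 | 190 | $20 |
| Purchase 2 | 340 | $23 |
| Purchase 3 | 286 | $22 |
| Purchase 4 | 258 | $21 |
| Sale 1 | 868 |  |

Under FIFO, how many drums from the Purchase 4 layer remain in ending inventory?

Sale 1 (868) [FIFO — oldest first]: 190 @ $20 + 340 @ $23 + 286 @ $22 + 52 @ $21 = $19,004
Ending inventory: 206 @ $21 = $4,326

206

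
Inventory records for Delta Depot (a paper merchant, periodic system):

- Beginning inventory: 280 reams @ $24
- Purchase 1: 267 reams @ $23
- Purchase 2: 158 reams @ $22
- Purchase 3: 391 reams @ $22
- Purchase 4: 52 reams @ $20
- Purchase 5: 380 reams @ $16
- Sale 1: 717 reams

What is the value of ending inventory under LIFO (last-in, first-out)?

Sale 1 (717) [LIFO — newest first]: 380 @ $16 + 52 @ $20 + 285 @ $22 = $13,390
Ending inventory: 280 @ $24 + 267 @ $23 + 158 @ $22 + 106 @ $22 = $18,669
Check: goods available $32,059 = COGS $13,390 + ending $18,669

Ending inventory = $18,669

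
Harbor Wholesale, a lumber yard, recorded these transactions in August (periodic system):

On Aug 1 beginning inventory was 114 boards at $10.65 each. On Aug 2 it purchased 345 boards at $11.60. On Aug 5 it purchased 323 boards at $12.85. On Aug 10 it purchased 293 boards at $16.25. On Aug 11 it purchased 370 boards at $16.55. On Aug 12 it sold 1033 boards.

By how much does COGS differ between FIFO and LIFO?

$2,135.10

FIFO COGS: 114 @ $10.65 + 345 @ $11.60 + 323 @ $12.85 + 251 @ $16.25 = $13,445.40
LIFO COGS: 370 @ $16.55 + 293 @ $16.25 + 323 @ $12.85 + 47 @ $11.60 = $15,580.50
Difference = |$13,445.40 − $15,580.50| = $2,135.10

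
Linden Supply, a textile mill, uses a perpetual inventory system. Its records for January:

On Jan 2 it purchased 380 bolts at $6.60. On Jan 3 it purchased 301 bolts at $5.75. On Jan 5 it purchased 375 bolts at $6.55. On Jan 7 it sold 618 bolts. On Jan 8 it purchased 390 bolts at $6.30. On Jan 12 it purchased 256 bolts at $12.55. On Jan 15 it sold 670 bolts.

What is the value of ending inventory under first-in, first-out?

Ending inventory = $4,208.20

Jan 7, 618 sold [FIFO — oldest first]: 380 @ $6.60 + 238 @ $5.75 = $3,876.50
Jan 15, 670 sold [FIFO — oldest first]: 63 @ $5.75 + 375 @ $6.55 + 232 @ $6.30 = $4,280.10
Total COGS = $3,876.50 + $4,280.10 = $8,156.60
Ending inventory: 158 @ $6.30 + 256 @ $12.55 = $4,208.20
Check: goods available $12,364.80 = COGS $8,156.60 + ending $4,208.20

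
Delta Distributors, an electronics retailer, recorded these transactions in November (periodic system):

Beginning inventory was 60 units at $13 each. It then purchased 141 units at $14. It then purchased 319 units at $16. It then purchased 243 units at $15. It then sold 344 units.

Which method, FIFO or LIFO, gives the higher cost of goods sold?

FIFO COGS: 60 @ $13 + 141 @ $14 + 143 @ $16 = $5,042
LIFO COGS: 243 @ $15 + 101 @ $16 = $5,261

LIFO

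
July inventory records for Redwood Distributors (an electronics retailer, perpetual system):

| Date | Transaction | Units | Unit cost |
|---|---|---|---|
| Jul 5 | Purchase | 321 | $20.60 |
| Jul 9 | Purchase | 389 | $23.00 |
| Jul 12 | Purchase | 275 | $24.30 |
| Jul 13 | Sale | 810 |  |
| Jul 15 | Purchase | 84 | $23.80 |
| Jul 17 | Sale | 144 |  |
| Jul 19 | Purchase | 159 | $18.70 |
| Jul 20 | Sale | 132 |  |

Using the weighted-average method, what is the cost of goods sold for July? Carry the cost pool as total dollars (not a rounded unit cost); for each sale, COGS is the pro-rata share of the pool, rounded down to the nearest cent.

COGS = $24,304.34

After Jul 5: 321 on hand, pool $6,612.60 (≈ $20.6000 each)
After Jul 9: 710 on hand, pool $15,559.60 (≈ $21.9149 each)
After Jul 12: 985 on hand, pool $22,242.10 (≈ $22.5808 each)
Jul 13, sell 810: 810/985 × $22,242.10 → $18,290.45
After Jul 15: 259 on hand, pool $5,950.85 (≈ $22.9763 each)
Jul 17, sell 144: 144/259 × $5,950.85 → $3,308.58
After Jul 19: 274 on hand, pool $5,615.57 (≈ $20.4948 each)
Jul 20, sell 132: 132/274 × $5,615.57 → $2,705.31
Total COGS = $18,290.45 + $3,308.58 + $2,705.31 = $24,304.34
Ending inventory (cost pool remaining) = $2,910.26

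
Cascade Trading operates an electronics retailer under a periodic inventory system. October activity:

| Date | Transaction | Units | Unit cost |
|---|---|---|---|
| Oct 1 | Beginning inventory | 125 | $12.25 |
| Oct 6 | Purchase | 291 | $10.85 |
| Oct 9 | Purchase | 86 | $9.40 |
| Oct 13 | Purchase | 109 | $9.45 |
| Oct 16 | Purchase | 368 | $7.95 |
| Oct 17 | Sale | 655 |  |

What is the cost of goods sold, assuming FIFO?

COGS = $6,876.85

Oct 17, 655 sold [FIFO — oldest first]: 125 @ $12.25 + 291 @ $10.85 + 86 @ $9.40 + 109 @ $9.45 + 44 @ $7.95 = $6,876.85
Ending inventory: 324 @ $7.95 = $2,575.80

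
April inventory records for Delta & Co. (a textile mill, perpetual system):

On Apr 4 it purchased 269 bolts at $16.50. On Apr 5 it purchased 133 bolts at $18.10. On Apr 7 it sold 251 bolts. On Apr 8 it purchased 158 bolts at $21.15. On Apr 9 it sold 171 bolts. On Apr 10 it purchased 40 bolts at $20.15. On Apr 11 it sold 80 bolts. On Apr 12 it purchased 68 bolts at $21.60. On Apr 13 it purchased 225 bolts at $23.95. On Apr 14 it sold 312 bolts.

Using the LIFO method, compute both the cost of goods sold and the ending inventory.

COGS = $16,547.55; ending inventory = $1,303.50

Apr 7, 251 sold [LIFO — newest first]: 133 @ $18.10 + 118 @ $16.50 = $4,354.30
Apr 9, 171 sold [LIFO — newest first]: 158 @ $21.15 + 13 @ $16.50 = $3,556.20
Apr 11, 80 sold [LIFO — newest first]: 40 @ $20.15 + 40 @ $16.50 = $1,466.00
Apr 14, 312 sold [LIFO — newest first]: 225 @ $23.95 + 68 @ $21.60 + 19 @ $16.50 = $7,171.05
Total COGS = $4,354.30 + $3,556.20 + $1,466.00 + $7,171.05 = $16,547.55
Ending inventory: 79 @ $16.50 = $1,303.50
Check: goods available $17,851.05 = COGS $16,547.55 + ending $1,303.50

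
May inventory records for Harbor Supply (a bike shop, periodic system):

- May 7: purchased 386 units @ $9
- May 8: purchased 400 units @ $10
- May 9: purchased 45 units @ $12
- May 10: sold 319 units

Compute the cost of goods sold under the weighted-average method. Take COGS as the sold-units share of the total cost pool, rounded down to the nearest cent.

May 10, sell 319: 319/831 × $8,014.00 → $3,076.37
Ending inventory (cost pool remaining) = $4,937.63
Check: goods available $8,014.00 = COGS $3,076.37 + ending $4,937.63

COGS = $3,076.37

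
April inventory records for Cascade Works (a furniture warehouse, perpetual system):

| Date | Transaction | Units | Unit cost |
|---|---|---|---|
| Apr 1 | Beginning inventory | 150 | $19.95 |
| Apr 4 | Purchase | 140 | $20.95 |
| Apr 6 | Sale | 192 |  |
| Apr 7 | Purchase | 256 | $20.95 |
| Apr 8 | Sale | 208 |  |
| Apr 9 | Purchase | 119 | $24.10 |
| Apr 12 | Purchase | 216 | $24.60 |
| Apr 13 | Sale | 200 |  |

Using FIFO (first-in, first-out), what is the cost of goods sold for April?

Apr 6, 192 sold [FIFO — oldest first]: 150 @ $19.95 + 42 @ $20.95 = $3,872.40
Apr 8, 208 sold [FIFO — oldest first]: 98 @ $20.95 + 110 @ $20.95 = $4,357.60
Apr 13, 200 sold [FIFO — oldest first]: 146 @ $20.95 + 54 @ $24.10 = $4,360.10
Total COGS = $3,872.40 + $4,357.60 + $4,360.10 = $12,590.10
Ending inventory: 65 @ $24.10 + 216 @ $24.60 = $6,880.10
Check: goods available $19,470.20 = COGS $12,590.10 + ending $6,880.10

COGS = $12,590.10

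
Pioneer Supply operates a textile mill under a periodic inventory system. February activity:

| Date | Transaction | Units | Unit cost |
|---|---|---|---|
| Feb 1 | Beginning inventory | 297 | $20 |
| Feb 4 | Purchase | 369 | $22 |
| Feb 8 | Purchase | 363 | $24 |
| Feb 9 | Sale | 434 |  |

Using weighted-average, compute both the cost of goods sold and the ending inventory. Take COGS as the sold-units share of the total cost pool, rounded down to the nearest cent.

COGS = $9,603.67; ending inventory = $13,166.33

Feb 9, sell 434: 434/1029 × $22,770.00 → $9,603.67
Ending inventory (cost pool remaining) = $13,166.33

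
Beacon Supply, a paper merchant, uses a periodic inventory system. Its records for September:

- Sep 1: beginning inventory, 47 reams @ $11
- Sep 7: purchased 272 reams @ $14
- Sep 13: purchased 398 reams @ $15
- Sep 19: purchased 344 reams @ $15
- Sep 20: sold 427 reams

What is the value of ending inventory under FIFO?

Sep 20, 427 sold [FIFO — oldest first]: 47 @ $11 + 272 @ $14 + 108 @ $15 = $5,945
Ending inventory: 290 @ $15 + 344 @ $15 = $9,510

Ending inventory = $9,510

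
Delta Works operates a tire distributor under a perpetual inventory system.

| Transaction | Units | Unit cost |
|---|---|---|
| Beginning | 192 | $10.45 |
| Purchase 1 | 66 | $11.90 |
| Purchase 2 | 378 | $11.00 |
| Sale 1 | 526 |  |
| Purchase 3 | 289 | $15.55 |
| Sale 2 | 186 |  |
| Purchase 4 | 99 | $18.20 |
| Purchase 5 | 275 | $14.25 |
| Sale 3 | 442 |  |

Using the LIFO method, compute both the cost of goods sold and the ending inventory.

COGS = $15,470.55; ending inventory = $1,693.75

Sale 1 (526) [LIFO — newest first]: 378 @ $11.00 + 66 @ $11.90 + 82 @ $10.45 = $5,800.30
Sale 2 (186) [LIFO — newest first]: 186 @ $15.55 = $2,892.30
Sale 3 (442) [LIFO — newest first]: 275 @ $14.25 + 99 @ $18.20 + 68 @ $15.55 = $6,777.95
Total COGS = $5,800.30 + $2,892.30 + $6,777.95 = $15,470.55
Ending inventory: 110 @ $10.45 + 35 @ $15.55 = $1,693.75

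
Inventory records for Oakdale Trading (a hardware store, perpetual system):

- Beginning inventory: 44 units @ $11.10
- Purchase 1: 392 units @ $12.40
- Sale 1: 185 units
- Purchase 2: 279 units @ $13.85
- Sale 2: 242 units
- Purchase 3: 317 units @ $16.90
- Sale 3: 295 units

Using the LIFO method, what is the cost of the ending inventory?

Ending inventory = $3,939.45

Sale 1 (185) [LIFO — newest first]: 185 @ $12.40 = $2,294.00
Sale 2 (242) [LIFO — newest first]: 242 @ $13.85 = $3,351.70
Sale 3 (295) [LIFO — newest first]: 295 @ $16.90 = $4,985.50
Total COGS = $2,294.00 + $3,351.70 + $4,985.50 = $10,631.20
Ending inventory: 44 @ $11.10 + 207 @ $12.40 + 37 @ $13.85 + 22 @ $16.90 = $3,939.45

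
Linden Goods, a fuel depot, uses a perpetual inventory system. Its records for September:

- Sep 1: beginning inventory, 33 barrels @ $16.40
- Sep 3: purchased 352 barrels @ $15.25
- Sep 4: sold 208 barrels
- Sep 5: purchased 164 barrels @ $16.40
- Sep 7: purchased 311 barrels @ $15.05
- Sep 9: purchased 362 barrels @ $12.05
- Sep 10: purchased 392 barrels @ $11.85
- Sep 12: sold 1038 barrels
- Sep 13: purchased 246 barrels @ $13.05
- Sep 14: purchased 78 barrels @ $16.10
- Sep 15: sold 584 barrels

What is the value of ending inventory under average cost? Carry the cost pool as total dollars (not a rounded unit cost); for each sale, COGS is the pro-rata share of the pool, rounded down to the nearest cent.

Ending inventory = $1,477.00

After Sep 1: 33 on hand, pool $541.20 (≈ $16.4000 each)
After Sep 3: 385 on hand, pool $5,909.20 (≈ $15.3486 each)
Sep 4, sell 208: 208/385 × $5,909.20 → $3,192.50
After Sep 5: 341 on hand, pool $5,406.30 (≈ $15.8543 each)
After Sep 7: 652 on hand, pool $10,086.85 (≈ $15.4706 each)
After Sep 9: 1014 on hand, pool $14,448.95 (≈ $14.2495 each)
After Sep 10: 1406 on hand, pool $19,094.15 (≈ $13.5805 each)
Sep 12, sell 1038: 1038/1406 × $19,094.15 → $14,096.53
After Sep 13: 614 on hand, pool $8,207.92 (≈ $13.3679 each)
After Sep 14: 692 on hand, pool $9,463.72 (≈ $13.6759 each)
Sep 15, sell 584: 584/692 × $9,463.72 → $7,986.72
Total COGS = $3,192.50 + $14,096.53 + $7,986.72 = $25,275.75
Ending inventory (cost pool remaining) = $1,477.00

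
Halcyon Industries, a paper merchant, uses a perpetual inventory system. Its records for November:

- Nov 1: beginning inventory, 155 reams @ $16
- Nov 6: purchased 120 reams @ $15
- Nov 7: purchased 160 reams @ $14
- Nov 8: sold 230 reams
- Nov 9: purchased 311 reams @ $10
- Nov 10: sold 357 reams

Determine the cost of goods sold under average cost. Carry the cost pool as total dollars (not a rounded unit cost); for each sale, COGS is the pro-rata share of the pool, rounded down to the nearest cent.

COGS = $7,724.88

After Nov 1: 155 on hand, pool $2,480.00 (≈ $16.0000 each)
After Nov 6: 275 on hand, pool $4,280.00 (≈ $15.5636 each)
After Nov 7: 435 on hand, pool $6,520.00 (≈ $14.9885 each)
Nov 8, sell 230: 230/435 × $6,520.00 → $3,447.35
After Nov 9: 516 on hand, pool $6,182.65 (≈ $11.9819 each)
Nov 10, sell 357: 357/516 × $6,182.65 → $4,277.53
Total COGS = $3,447.35 + $4,277.53 = $7,724.88
Ending inventory (cost pool remaining) = $1,905.12
Check: goods available $9,630.00 = COGS $7,724.88 + ending $1,905.12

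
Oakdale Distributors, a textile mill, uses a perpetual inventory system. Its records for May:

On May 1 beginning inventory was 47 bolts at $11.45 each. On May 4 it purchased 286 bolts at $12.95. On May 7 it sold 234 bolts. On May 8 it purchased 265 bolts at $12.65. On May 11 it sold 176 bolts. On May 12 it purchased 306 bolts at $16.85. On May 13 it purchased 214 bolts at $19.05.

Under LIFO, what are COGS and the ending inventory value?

COGS = $5,256.70; ending inventory = $11,570.20

May 7, 234 sold [LIFO — newest first]: 234 @ $12.95 = $3,030.30
May 11, 176 sold [LIFO — newest first]: 176 @ $12.65 = $2,226.40
Total COGS = $3,030.30 + $2,226.40 = $5,256.70
Ending inventory: 47 @ $11.45 + 52 @ $12.95 + 89 @ $12.65 + 306 @ $16.85 + 214 @ $19.05 = $11,570.20
Check: goods available $16,826.90 = COGS $5,256.70 + ending $11,570.20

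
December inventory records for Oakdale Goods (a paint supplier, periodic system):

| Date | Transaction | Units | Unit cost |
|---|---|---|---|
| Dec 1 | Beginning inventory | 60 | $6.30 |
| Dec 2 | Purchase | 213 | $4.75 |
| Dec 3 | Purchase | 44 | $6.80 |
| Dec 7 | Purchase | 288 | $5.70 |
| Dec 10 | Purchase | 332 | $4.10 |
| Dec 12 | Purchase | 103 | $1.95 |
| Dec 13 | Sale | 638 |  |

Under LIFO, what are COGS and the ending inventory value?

Dec 13, 638 sold [LIFO — newest first]: 103 @ $1.95 + 332 @ $4.10 + 203 @ $5.70 = $2,719.15
Ending inventory: 60 @ $6.30 + 213 @ $4.75 + 44 @ $6.80 + 85 @ $5.70 = $2,173.45

COGS = $2,719.15; ending inventory = $2,173.45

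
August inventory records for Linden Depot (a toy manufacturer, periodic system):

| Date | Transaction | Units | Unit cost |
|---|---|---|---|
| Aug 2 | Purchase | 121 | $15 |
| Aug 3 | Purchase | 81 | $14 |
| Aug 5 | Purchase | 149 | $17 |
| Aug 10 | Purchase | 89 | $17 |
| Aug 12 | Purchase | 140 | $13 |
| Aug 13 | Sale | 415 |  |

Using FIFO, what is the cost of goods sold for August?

COGS = $6,570

Aug 13, 415 sold [FIFO — oldest first]: 121 @ $15 + 81 @ $14 + 149 @ $17 + 64 @ $17 = $6,570
Ending inventory: 25 @ $17 + 140 @ $13 = $2,245
Check: goods available $8,815 = COGS $6,570 + ending $2,245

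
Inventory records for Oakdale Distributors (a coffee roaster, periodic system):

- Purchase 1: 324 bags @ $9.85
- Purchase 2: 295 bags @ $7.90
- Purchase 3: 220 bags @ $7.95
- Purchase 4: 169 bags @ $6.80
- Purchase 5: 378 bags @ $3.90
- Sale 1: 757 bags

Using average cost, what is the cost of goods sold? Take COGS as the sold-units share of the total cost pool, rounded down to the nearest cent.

Sale 1, sell 757: 757/1386 × $9,894.30 → $5,404.02
Ending inventory (cost pool remaining) = $4,490.28
Check: goods available $9,894.30 = COGS $5,404.02 + ending $4,490.28

COGS = $5,404.02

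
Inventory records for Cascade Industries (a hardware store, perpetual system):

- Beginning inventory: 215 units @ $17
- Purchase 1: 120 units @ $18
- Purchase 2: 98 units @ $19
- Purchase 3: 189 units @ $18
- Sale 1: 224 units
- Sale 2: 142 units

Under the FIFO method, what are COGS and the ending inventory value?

Sale 1 (224) [FIFO — oldest first]: 215 @ $17 + 9 @ $18 = $3,817
Sale 2 (142) [FIFO — oldest first]: 111 @ $18 + 31 @ $19 = $2,587
Total COGS = $3,817 + $2,587 = $6,404
Ending inventory: 67 @ $19 + 189 @ $18 = $4,675

COGS = $6,404; ending inventory = $4,675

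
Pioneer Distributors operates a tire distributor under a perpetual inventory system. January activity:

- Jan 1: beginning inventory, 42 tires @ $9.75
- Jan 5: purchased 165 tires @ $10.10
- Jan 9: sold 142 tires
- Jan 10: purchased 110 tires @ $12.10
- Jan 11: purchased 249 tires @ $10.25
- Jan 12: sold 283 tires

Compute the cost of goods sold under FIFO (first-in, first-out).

Jan 9, 142 sold [FIFO — oldest first]: 42 @ $9.75 + 100 @ $10.10 = $1,419.50
Jan 12, 283 sold [FIFO — oldest first]: 65 @ $10.10 + 110 @ $12.10 + 108 @ $10.25 = $3,094.50
Total COGS = $1,419.50 + $3,094.50 = $4,514.00
Ending inventory: 141 @ $10.25 = $1,445.25
Check: goods available $5,959.25 = COGS $4,514.00 + ending $1,445.25

COGS = $4,514.00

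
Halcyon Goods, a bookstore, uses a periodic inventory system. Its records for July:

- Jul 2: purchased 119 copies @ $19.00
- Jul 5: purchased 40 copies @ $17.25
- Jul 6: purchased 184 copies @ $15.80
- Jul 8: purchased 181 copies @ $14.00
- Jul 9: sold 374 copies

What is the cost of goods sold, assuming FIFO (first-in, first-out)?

COGS = $6,292.20

Jul 9, 374 sold [FIFO — oldest first]: 119 @ $19.00 + 40 @ $17.25 + 184 @ $15.80 + 31 @ $14.00 = $6,292.20
Ending inventory: 150 @ $14.00 = $2,100.00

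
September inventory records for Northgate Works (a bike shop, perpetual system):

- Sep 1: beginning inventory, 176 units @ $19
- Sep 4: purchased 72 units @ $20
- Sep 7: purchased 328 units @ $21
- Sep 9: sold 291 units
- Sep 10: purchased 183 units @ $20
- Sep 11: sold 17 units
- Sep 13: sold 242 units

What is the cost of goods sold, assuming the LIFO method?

Sep 9, 291 sold [LIFO — newest first]: 291 @ $21 = $6,111
Sep 11, 17 sold [LIFO — newest first]: 17 @ $20 = $340
Sep 13, 242 sold [LIFO — newest first]: 166 @ $20 + 37 @ $21 + 39 @ $20 = $4,877
Total COGS = $6,111 + $340 + $4,877 = $11,328
Ending inventory: 176 @ $19 + 33 @ $20 = $4,004

COGS = $11,328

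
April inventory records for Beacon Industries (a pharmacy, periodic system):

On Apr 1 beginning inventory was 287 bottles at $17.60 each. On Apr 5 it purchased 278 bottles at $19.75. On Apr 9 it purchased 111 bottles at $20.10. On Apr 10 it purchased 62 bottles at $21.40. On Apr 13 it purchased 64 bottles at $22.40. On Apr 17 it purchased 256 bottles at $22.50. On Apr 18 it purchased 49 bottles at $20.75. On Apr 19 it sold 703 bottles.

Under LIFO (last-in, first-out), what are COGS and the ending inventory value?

COGS = $14,948.00; ending inventory = $7,361.95

Apr 19, 703 sold [LIFO — newest first]: 49 @ $20.75 + 256 @ $22.50 + 64 @ $22.40 + 62 @ $21.40 + 111 @ $20.10 + 161 @ $19.75 = $14,948.00
Ending inventory: 287 @ $17.60 + 117 @ $19.75 = $7,361.95
Check: goods available $22,309.95 = COGS $14,948.00 + ending $7,361.95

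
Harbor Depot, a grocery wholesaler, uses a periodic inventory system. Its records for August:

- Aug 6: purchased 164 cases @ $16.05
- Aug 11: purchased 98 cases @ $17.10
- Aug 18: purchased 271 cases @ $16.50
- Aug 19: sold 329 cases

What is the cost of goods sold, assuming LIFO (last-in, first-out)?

COGS = $5,463.30

Aug 19, 329 sold [LIFO — newest first]: 271 @ $16.50 + 58 @ $17.10 = $5,463.30
Ending inventory: 164 @ $16.05 + 40 @ $17.10 = $3,316.20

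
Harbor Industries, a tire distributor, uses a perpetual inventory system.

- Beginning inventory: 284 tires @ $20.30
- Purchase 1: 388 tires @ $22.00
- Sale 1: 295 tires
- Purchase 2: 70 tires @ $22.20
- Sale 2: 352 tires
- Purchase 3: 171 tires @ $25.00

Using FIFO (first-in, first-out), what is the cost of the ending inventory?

Sale 1 (295) [FIFO — oldest first]: 284 @ $20.30 + 11 @ $22.00 = $6,007.20
Sale 2 (352) [FIFO — oldest first]: 352 @ $22.00 = $7,744.00
Total COGS = $6,007.20 + $7,744.00 = $13,751.20
Ending inventory: 25 @ $22.00 + 70 @ $22.20 + 171 @ $25.00 = $6,379.00

Ending inventory = $6,379.00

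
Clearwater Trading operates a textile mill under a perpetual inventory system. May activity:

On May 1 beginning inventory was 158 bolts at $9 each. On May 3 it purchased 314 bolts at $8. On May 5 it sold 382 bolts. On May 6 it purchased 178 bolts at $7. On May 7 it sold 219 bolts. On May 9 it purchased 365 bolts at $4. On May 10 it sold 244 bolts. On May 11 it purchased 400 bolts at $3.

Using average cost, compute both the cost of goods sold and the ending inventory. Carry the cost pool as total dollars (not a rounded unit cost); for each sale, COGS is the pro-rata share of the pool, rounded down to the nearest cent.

After May 1: 158 on hand, pool $1,422.00 (≈ $9.0000 each)
After May 3: 472 on hand, pool $3,934.00 (≈ $8.3347 each)
May 5, sell 382: 382/472 × $3,934.00 → $3,183.87
After May 6: 268 on hand, pool $1,996.13 (≈ $7.4482 each)
May 7, sell 219: 219/268 × $1,996.13 → $1,631.16
After May 9: 414 on hand, pool $1,824.97 (≈ $4.4081 each)
May 10, sell 244: 244/414 × $1,824.97 → $1,075.58
After May 11: 570 on hand, pool $1,949.39 (≈ $3.4200 each)
Total COGS = $3,183.87 + $1,631.16 + $1,075.58 = $5,890.61
Ending inventory (cost pool remaining) = $1,949.39

COGS = $5,890.61; ending inventory = $1,949.39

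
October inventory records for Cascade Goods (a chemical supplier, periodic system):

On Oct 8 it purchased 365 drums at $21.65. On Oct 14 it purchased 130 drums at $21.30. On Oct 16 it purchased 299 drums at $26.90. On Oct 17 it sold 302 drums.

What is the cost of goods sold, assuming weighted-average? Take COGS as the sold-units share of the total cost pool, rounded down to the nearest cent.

COGS = $7,118.05

Oct 17, sell 302: 302/794 × $18,714.35 → $7,118.05
Ending inventory (cost pool remaining) = $11,596.30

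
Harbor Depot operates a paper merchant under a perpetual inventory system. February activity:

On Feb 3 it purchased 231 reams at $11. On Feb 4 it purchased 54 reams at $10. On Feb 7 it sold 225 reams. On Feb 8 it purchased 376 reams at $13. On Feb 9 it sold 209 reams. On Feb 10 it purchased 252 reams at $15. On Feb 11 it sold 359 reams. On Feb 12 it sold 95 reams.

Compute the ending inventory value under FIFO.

Ending inventory = $375

Feb 7, 225 sold [FIFO — oldest first]: 225 @ $11 = $2,475
Feb 9, 209 sold [FIFO — oldest first]: 6 @ $11 + 54 @ $10 + 149 @ $13 = $2,543
Feb 11, 359 sold [FIFO — oldest first]: 227 @ $13 + 132 @ $15 = $4,931
Feb 12, 95 sold [FIFO — oldest first]: 95 @ $15 = $1,425
Total COGS = $2,475 + $2,543 + $4,931 + $1,425 = $11,374
Ending inventory: 25 @ $15 = $375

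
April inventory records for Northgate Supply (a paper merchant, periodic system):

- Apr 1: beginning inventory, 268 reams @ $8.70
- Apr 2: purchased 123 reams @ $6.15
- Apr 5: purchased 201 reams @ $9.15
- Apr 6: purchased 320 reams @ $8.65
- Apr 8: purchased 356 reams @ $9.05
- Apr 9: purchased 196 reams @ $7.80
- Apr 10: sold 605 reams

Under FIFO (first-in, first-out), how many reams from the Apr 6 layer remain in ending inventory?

Apr 10, 605 sold [FIFO — oldest first]: 268 @ $8.70 + 123 @ $6.15 + 201 @ $9.15 + 13 @ $8.65 = $5,039.65
Ending inventory: 307 @ $8.65 + 356 @ $9.05 + 196 @ $7.80 = $7,406.15
Check: goods available $12,445.80 = COGS $5,039.65 + ending $7,406.15

307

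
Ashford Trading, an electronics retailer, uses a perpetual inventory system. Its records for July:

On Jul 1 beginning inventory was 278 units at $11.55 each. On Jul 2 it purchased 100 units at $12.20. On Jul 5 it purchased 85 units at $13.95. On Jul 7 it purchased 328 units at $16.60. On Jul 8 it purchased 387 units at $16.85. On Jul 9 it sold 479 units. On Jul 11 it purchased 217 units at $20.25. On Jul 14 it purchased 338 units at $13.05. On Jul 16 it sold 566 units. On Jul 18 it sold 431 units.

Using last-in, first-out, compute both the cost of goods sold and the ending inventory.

COGS = $23,419.20; ending inventory = $2,968.35

Jul 9, 479 sold [LIFO — newest first]: 387 @ $16.85 + 92 @ $16.60 = $8,048.15
Jul 16, 566 sold [LIFO — newest first]: 338 @ $13.05 + 217 @ $20.25 + 11 @ $16.60 = $8,987.75
Jul 18, 431 sold [LIFO — newest first]: 225 @ $16.60 + 85 @ $13.95 + 100 @ $12.20 + 21 @ $11.55 = $6,383.30
Total COGS = $8,048.15 + $8,987.75 + $6,383.30 = $23,419.20
Ending inventory: 257 @ $11.55 = $2,968.35
Check: goods available $26,387.55 = COGS $23,419.20 + ending $2,968.35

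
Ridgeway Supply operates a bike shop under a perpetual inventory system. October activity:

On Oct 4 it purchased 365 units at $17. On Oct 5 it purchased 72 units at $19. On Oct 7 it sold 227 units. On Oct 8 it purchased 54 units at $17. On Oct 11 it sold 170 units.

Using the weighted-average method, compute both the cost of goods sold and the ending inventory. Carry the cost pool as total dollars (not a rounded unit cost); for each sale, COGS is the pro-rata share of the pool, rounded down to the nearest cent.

After Oct 4: 365 on hand, pool $6,205.00 (≈ $17.0000 each)
After Oct 5: 437 on hand, pool $7,573.00 (≈ $17.3295 each)
Oct 7, sell 227: 227/437 × $7,573.00 → $3,933.80
After Oct 8: 264 on hand, pool $4,557.20 (≈ $17.2621 each)
Oct 11, sell 170: 170/264 × $4,557.20 → $2,934.56
Total COGS = $3,933.80 + $2,934.56 = $6,868.36
Ending inventory (cost pool remaining) = $1,622.64
Check: goods available $8,491.00 = COGS $6,868.36 + ending $1,622.64

COGS = $6,868.36; ending inventory = $1,622.64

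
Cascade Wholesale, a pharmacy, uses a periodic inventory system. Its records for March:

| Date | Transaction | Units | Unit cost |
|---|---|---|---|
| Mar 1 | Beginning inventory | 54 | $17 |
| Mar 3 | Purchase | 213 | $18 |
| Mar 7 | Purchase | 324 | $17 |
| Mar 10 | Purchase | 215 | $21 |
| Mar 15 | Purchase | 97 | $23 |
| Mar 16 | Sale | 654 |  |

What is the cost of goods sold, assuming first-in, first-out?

COGS = $11,583

Mar 16, 654 sold [FIFO — oldest first]: 54 @ $17 + 213 @ $18 + 324 @ $17 + 63 @ $21 = $11,583
Ending inventory: 152 @ $21 + 97 @ $23 = $5,423
Check: goods available $17,006 = COGS $11,583 + ending $5,423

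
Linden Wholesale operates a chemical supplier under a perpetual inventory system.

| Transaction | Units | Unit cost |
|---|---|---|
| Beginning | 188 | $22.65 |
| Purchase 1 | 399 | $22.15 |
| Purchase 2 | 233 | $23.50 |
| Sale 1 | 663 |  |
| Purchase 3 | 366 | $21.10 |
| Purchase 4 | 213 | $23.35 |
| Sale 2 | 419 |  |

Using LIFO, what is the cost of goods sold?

COGS = $24,335.65

Sale 1 (663) [LIFO — newest first]: 233 @ $23.50 + 399 @ $22.15 + 31 @ $22.65 = $15,015.50
Sale 2 (419) [LIFO — newest first]: 213 @ $23.35 + 206 @ $21.10 = $9,320.15
Total COGS = $15,015.50 + $9,320.15 = $24,335.65
Ending inventory: 157 @ $22.65 + 160 @ $21.10 = $6,932.05
Check: goods available $31,267.70 = COGS $24,335.65 + ending $6,932.05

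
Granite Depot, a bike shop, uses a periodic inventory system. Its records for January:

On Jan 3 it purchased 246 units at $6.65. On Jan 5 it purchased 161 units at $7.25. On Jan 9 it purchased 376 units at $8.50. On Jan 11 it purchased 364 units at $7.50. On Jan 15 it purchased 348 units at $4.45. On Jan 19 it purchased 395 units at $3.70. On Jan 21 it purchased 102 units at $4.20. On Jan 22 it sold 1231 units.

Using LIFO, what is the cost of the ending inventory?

Jan 22, 1231 sold [LIFO — newest first]: 102 @ $4.20 + 395 @ $3.70 + 348 @ $4.45 + 364 @ $7.50 + 22 @ $8.50 = $6,355.50
Ending inventory: 246 @ $6.65 + 161 @ $7.25 + 354 @ $8.50 = $5,812.15
Check: goods available $12,167.65 = COGS $6,355.50 + ending $5,812.15

Ending inventory = $5,812.15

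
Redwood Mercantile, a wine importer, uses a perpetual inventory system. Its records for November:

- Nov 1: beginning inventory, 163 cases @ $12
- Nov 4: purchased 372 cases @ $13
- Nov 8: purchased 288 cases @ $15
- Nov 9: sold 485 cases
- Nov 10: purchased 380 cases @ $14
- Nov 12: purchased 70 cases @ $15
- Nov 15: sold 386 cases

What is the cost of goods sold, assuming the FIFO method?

COGS = $11,784

Nov 9, 485 sold [FIFO — oldest first]: 163 @ $12 + 322 @ $13 = $6,142
Nov 15, 386 sold [FIFO — oldest first]: 50 @ $13 + 288 @ $15 + 48 @ $14 = $5,642
Total COGS = $6,142 + $5,642 = $11,784
Ending inventory: 332 @ $14 + 70 @ $15 = $5,698
Check: goods available $17,482 = COGS $11,784 + ending $5,698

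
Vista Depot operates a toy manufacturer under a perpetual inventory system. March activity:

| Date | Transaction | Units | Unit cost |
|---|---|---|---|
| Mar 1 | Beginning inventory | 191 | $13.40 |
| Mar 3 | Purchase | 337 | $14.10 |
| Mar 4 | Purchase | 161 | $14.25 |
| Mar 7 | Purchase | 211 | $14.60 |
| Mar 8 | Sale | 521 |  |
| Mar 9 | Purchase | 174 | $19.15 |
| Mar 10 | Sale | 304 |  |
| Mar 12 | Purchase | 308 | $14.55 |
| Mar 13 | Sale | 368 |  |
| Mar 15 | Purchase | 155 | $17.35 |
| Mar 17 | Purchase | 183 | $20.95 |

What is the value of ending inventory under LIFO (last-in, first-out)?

Ending inventory = $9,055.70

Mar 8, 521 sold [LIFO — newest first]: 211 @ $14.60 + 161 @ $14.25 + 149 @ $14.10 = $7,475.75
Mar 10, 304 sold [LIFO — newest first]: 174 @ $19.15 + 130 @ $14.10 = $5,165.10
Mar 13, 368 sold [LIFO — newest first]: 308 @ $14.55 + 58 @ $14.10 + 2 @ $13.40 = $5,326.00
Total COGS = $7,475.75 + $5,165.10 + $5,326.00 = $17,966.85
Ending inventory: 189 @ $13.40 + 155 @ $17.35 + 183 @ $20.95 = $9,055.70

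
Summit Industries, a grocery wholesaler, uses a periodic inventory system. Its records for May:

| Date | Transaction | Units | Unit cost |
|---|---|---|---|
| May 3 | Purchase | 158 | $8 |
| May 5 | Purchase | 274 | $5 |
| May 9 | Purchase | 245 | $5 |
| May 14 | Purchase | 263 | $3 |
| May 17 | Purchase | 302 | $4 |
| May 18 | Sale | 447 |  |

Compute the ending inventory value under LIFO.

Ending inventory = $4,213

May 18, 447 sold [LIFO — newest first]: 302 @ $4 + 145 @ $3 = $1,643
Ending inventory: 158 @ $8 + 274 @ $5 + 245 @ $5 + 118 @ $3 = $4,213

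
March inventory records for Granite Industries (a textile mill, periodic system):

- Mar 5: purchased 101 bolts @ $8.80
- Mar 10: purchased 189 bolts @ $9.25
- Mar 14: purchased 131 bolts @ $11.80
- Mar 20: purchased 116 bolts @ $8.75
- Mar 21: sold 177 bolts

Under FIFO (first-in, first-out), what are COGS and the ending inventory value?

COGS = $1,591.80; ending inventory = $3,606.05

Mar 21, 177 sold [FIFO — oldest first]: 101 @ $8.80 + 76 @ $9.25 = $1,591.80
Ending inventory: 113 @ $9.25 + 131 @ $11.80 + 116 @ $8.75 = $3,606.05
Check: goods available $5,197.85 = COGS $1,591.80 + ending $3,606.05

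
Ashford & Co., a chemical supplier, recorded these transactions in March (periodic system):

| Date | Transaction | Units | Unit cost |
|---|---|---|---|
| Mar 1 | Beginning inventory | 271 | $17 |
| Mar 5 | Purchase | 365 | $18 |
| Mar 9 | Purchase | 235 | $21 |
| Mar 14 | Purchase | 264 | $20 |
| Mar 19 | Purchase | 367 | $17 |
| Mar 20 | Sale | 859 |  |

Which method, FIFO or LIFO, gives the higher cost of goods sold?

LIFO

FIFO COGS: 271 @ $17 + 365 @ $18 + 223 @ $21 = $15,860
LIFO COGS: 367 @ $17 + 264 @ $20 + 228 @ $21 = $16,307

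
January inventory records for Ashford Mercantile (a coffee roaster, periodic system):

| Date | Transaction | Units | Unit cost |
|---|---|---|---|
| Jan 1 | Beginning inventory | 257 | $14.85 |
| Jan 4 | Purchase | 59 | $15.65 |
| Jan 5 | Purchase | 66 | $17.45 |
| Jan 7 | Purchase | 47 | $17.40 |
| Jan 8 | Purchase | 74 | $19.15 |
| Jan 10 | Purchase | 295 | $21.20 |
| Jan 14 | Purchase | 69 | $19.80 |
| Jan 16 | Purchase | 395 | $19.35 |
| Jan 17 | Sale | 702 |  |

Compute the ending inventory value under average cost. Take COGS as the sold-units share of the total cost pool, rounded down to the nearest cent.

Ending inventory = $10,379.02

Jan 17, sell 702: 702/1262 × $23,389.85 → $13,010.83
Ending inventory (cost pool remaining) = $10,379.02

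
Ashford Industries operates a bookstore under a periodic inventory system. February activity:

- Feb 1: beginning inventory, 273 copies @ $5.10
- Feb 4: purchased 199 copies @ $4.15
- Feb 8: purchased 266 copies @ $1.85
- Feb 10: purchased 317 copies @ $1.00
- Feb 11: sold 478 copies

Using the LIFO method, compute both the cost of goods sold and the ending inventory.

COGS = $614.85; ending inventory = $2,412.40

Feb 11, 478 sold [LIFO — newest first]: 317 @ $1.00 + 161 @ $1.85 = $614.85
Ending inventory: 273 @ $5.10 + 199 @ $4.15 + 105 @ $1.85 = $2,412.40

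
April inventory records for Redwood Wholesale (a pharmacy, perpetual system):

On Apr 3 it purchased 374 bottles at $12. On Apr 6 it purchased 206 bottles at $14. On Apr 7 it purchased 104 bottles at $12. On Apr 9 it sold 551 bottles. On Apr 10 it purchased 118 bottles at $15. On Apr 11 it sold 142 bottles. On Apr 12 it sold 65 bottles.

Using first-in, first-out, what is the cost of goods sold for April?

Apr 9, 551 sold [FIFO — oldest first]: 374 @ $12 + 177 @ $14 = $6,966
Apr 11, 142 sold [FIFO — oldest first]: 29 @ $14 + 104 @ $12 + 9 @ $15 = $1,789
Apr 12, 65 sold [FIFO — oldest first]: 65 @ $15 = $975
Total COGS = $6,966 + $1,789 + $975 = $9,730
Ending inventory: 44 @ $15 = $660

COGS = $9,730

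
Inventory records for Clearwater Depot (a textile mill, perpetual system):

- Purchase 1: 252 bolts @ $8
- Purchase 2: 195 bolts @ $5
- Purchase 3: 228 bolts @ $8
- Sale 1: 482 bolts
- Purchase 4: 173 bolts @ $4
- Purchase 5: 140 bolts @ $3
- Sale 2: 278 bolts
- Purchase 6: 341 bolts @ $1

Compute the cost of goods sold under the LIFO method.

Sale 1 (482) [LIFO — newest first]: 228 @ $8 + 195 @ $5 + 59 @ $8 = $3,271
Sale 2 (278) [LIFO — newest first]: 140 @ $3 + 138 @ $4 = $972
Total COGS = $3,271 + $972 = $4,243
Ending inventory: 193 @ $8 + 35 @ $4 + 341 @ $1 = $2,025

COGS = $4,243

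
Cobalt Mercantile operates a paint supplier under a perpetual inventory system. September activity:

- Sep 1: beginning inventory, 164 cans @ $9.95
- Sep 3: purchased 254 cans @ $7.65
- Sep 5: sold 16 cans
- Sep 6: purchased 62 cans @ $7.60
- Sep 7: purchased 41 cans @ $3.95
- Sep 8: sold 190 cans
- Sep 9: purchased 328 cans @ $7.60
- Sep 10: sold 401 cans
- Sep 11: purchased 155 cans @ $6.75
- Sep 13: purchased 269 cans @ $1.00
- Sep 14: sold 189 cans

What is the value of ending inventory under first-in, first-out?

Ending inventory = $1,718.05

Sep 5, 16 sold [FIFO — oldest first]: 16 @ $9.95 = $159.20
Sep 8, 190 sold [FIFO — oldest first]: 148 @ $9.95 + 42 @ $7.65 = $1,793.90
Sep 10, 401 sold [FIFO — oldest first]: 212 @ $7.65 + 62 @ $7.60 + 41 @ $3.95 + 86 @ $7.60 = $2,908.55
Sep 14, 189 sold [FIFO — oldest first]: 189 @ $7.60 = $1,436.40
Total COGS = $159.20 + $1,793.90 + $2,908.55 + $1,436.40 = $6,298.05
Ending inventory: 53 @ $7.60 + 155 @ $6.75 + 269 @ $1.00 = $1,718.05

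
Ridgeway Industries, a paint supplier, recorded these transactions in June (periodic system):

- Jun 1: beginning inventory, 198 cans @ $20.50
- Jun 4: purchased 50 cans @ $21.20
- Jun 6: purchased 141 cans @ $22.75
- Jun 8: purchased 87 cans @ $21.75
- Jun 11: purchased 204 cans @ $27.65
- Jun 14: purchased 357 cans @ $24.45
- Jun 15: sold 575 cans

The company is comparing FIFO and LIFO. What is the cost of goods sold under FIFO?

FIFO COGS: 198 @ $20.50 + 50 @ $21.20 + 141 @ $22.75 + 87 @ $21.75 + 99 @ $27.65 = $12,956.35
LIFO COGS: 357 @ $24.45 + 204 @ $27.65 + 14 @ $21.75 = $14,673.75

COGS = $12,956.35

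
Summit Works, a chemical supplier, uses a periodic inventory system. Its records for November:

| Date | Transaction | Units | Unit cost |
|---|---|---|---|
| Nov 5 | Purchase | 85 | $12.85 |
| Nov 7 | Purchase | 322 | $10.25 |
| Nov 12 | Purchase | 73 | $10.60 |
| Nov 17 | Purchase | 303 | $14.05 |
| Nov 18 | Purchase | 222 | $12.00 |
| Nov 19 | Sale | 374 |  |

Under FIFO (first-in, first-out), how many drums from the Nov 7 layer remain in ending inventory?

Nov 19, 374 sold [FIFO — oldest first]: 85 @ $12.85 + 289 @ $10.25 = $4,054.50
Ending inventory: 33 @ $10.25 + 73 @ $10.60 + 303 @ $14.05 + 222 @ $12.00 = $8,033.20

33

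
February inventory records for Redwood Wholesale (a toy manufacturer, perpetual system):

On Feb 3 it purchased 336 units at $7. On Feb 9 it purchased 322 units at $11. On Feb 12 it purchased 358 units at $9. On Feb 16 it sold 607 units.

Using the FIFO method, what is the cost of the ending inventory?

Feb 16, 607 sold [FIFO — oldest first]: 336 @ $7 + 271 @ $11 = $5,333
Ending inventory: 51 @ $11 + 358 @ $9 = $3,783

Ending inventory = $3,783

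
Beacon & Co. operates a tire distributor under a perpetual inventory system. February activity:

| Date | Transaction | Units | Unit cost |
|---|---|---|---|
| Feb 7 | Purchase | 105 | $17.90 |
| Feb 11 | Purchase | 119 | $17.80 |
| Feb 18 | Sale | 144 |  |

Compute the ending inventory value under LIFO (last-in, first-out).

Ending inventory = $1,432.00

Feb 18, 144 sold [LIFO — newest first]: 119 @ $17.80 + 25 @ $17.90 = $2,565.70
Ending inventory: 80 @ $17.90 = $1,432.00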